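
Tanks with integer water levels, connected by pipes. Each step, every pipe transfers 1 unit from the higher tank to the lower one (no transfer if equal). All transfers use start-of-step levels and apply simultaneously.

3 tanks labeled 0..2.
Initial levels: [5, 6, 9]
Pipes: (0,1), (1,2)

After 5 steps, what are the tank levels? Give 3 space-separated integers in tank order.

Answer: 7 6 7

Derivation:
Step 1: flows [1->0,2->1] -> levels [6 6 8]
Step 2: flows [0=1,2->1] -> levels [6 7 7]
Step 3: flows [1->0,1=2] -> levels [7 6 7]
Step 4: flows [0->1,2->1] -> levels [6 8 6]
Step 5: flows [1->0,1->2] -> levels [7 6 7]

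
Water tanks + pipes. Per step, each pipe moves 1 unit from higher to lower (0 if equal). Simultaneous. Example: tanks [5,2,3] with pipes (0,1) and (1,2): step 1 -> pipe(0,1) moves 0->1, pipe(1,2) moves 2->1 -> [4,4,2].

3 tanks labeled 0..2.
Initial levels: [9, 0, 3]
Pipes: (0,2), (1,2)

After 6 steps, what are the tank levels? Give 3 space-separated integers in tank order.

Answer: 4 4 4

Derivation:
Step 1: flows [0->2,2->1] -> levels [8 1 3]
Step 2: flows [0->2,2->1] -> levels [7 2 3]
Step 3: flows [0->2,2->1] -> levels [6 3 3]
Step 4: flows [0->2,1=2] -> levels [5 3 4]
Step 5: flows [0->2,2->1] -> levels [4 4 4]
Step 6: flows [0=2,1=2] -> levels [4 4 4]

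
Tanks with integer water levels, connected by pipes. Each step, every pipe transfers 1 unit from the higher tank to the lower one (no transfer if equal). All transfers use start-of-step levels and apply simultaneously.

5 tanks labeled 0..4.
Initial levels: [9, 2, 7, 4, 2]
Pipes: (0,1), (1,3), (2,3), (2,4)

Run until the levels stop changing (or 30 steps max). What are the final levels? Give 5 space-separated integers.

Step 1: flows [0->1,3->1,2->3,2->4] -> levels [8 4 5 4 3]
Step 2: flows [0->1,1=3,2->3,2->4] -> levels [7 5 3 5 4]
Step 3: flows [0->1,1=3,3->2,4->2] -> levels [6 6 5 4 3]
Step 4: flows [0=1,1->3,2->3,2->4] -> levels [6 5 3 6 4]
Step 5: flows [0->1,3->1,3->2,4->2] -> levels [5 7 5 4 3]
Step 6: flows [1->0,1->3,2->3,2->4] -> levels [6 5 3 6 4]
  -> period-2 cycle: step 6 state = step 4 state; never stabilizes
  -> state at step 30: (30-4) mod 2 = 0, same as step 4 -> [6 5 3 6 4]

Answer: 6 5 3 6 4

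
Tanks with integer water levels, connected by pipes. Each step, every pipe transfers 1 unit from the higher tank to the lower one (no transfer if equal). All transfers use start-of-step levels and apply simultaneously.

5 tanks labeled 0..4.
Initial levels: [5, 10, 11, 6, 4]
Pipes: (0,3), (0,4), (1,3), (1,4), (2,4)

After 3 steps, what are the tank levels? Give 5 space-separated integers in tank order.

Step 1: flows [3->0,0->4,1->3,1->4,2->4] -> levels [5 8 10 6 7]
Step 2: flows [3->0,4->0,1->3,1->4,2->4] -> levels [7 6 9 6 8]
Step 3: flows [0->3,4->0,1=3,4->1,2->4] -> levels [7 7 8 7 7]

Answer: 7 7 8 7 7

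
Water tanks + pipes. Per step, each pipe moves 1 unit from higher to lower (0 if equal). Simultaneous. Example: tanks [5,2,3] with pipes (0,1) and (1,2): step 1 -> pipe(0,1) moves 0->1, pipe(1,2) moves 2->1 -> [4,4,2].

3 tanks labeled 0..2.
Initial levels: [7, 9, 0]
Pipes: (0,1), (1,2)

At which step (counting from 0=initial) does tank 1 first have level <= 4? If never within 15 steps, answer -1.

Answer: 7

Derivation:
Step 1: flows [1->0,1->2] -> levels [8 7 1]
Step 2: flows [0->1,1->2] -> levels [7 7 2]
Step 3: flows [0=1,1->2] -> levels [7 6 3]
Step 4: flows [0->1,1->2] -> levels [6 6 4]
Step 5: flows [0=1,1->2] -> levels [6 5 5]
Step 6: flows [0->1,1=2] -> levels [5 6 5]
Step 7: flows [1->0,1->2] -> levels [6 4 6]
Tank 1 first reaches <=4 at step 7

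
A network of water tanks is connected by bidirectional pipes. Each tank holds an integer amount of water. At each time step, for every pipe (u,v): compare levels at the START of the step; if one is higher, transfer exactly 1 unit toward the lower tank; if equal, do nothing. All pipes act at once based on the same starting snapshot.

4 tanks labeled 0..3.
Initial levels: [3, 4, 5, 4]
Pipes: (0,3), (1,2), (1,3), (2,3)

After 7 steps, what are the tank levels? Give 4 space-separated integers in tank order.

Answer: 4 5 3 4

Derivation:
Step 1: flows [3->0,2->1,1=3,2->3] -> levels [4 5 3 4]
Step 2: flows [0=3,1->2,1->3,3->2] -> levels [4 3 5 4]
Step 3: flows [0=3,2->1,3->1,2->3] -> levels [4 5 3 4]
  -> period-2 cycle: step 3 state = step 1 state
  -> state at step 7: (7-1) mod 2 = 0, same as step 1 -> [4 5 3 4]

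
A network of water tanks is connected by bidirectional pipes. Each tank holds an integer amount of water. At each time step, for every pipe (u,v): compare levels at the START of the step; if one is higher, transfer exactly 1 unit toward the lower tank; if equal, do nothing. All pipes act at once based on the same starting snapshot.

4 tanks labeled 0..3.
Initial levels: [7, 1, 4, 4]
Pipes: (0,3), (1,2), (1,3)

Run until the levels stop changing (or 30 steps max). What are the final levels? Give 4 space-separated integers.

Answer: 5 5 3 3

Derivation:
Step 1: flows [0->3,2->1,3->1] -> levels [6 3 3 4]
Step 2: flows [0->3,1=2,3->1] -> levels [5 4 3 4]
Step 3: flows [0->3,1->2,1=3] -> levels [4 3 4 5]
Step 4: flows [3->0,2->1,3->1] -> levels [5 5 3 3]
Step 5: flows [0->3,1->2,1->3] -> levels [4 3 4 5]
  -> period-2 cycle: step 5 state = step 3 state; never stabilizes
  -> state at step 30: (30-3) mod 2 = 1, same as step 4 -> [5 5 3 3]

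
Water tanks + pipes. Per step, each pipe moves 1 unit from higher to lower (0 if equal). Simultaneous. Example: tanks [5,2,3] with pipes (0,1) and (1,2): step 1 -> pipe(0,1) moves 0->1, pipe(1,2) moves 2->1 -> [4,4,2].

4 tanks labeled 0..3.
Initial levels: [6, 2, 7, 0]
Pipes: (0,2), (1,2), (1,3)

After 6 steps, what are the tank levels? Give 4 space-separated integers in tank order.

Answer: 4 3 4 4

Derivation:
Step 1: flows [2->0,2->1,1->3] -> levels [7 2 5 1]
Step 2: flows [0->2,2->1,1->3] -> levels [6 2 5 2]
Step 3: flows [0->2,2->1,1=3] -> levels [5 3 5 2]
Step 4: flows [0=2,2->1,1->3] -> levels [5 3 4 3]
Step 5: flows [0->2,2->1,1=3] -> levels [4 4 4 3]
Step 6: flows [0=2,1=2,1->3] -> levels [4 3 4 4]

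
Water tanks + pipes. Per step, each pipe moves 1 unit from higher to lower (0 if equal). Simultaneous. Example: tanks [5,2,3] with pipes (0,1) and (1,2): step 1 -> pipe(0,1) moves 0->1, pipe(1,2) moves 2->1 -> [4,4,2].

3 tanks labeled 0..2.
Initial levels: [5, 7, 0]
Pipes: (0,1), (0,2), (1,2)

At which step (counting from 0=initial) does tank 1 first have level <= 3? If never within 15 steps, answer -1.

Step 1: flows [1->0,0->2,1->2] -> levels [5 5 2]
Step 2: flows [0=1,0->2,1->2] -> levels [4 4 4]
Step 3: flows [0=1,0=2,1=2] -> levels [4 4 4]
  -> stable; tank 1 stays at 4 > 3
Tank 1 never reaches <=3 within 15 steps

Answer: -1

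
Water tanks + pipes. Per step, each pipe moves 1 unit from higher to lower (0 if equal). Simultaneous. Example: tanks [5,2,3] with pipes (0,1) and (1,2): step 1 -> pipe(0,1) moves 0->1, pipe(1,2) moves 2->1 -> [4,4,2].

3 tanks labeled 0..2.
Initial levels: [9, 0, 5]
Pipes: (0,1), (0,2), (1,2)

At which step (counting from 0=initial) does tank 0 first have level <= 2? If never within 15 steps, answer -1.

Answer: -1

Derivation:
Step 1: flows [0->1,0->2,2->1] -> levels [7 2 5]
Step 2: flows [0->1,0->2,2->1] -> levels [5 4 5]
Step 3: flows [0->1,0=2,2->1] -> levels [4 6 4]
Step 4: flows [1->0,0=2,1->2] -> levels [5 4 5]
  -> period-2 cycle (repeats step 2); tank 0 never drops to <=2
Tank 0 never reaches <=2 within 15 steps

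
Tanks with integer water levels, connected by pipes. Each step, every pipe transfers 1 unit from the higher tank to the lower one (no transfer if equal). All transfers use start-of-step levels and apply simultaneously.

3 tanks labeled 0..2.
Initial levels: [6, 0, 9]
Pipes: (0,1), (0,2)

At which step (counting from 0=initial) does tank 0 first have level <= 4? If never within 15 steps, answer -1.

Answer: -1

Derivation:
Step 1: flows [0->1,2->0] -> levels [6 1 8]
Step 2: flows [0->1,2->0] -> levels [6 2 7]
Step 3: flows [0->1,2->0] -> levels [6 3 6]
Step 4: flows [0->1,0=2] -> levels [5 4 6]
Step 5: flows [0->1,2->0] -> levels [5 5 5]
Step 6: flows [0=1,0=2] -> levels [5 5 5]
  -> stable; tank 0 stays at 5 > 4
Tank 0 never reaches <=4 within 15 steps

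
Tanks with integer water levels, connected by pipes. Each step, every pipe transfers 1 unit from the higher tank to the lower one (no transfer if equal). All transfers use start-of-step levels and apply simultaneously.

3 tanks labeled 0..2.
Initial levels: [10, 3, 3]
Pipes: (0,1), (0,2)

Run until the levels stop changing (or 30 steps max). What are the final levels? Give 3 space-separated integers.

Answer: 6 5 5

Derivation:
Step 1: flows [0->1,0->2] -> levels [8 4 4]
Step 2: flows [0->1,0->2] -> levels [6 5 5]
Step 3: flows [0->1,0->2] -> levels [4 6 6]
Step 4: flows [1->0,2->0] -> levels [6 5 5]
  -> period-2 cycle: step 4 state = step 2 state; never stabilizes
  -> state at step 30: (30-2) mod 2 = 0, same as step 2 -> [6 5 5]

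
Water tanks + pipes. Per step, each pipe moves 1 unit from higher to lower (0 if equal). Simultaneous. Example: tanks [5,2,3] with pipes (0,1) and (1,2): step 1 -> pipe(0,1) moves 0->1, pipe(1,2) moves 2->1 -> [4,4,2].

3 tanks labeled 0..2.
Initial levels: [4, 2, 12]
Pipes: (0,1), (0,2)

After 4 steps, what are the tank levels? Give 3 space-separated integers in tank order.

Step 1: flows [0->1,2->0] -> levels [4 3 11]
Step 2: flows [0->1,2->0] -> levels [4 4 10]
Step 3: flows [0=1,2->0] -> levels [5 4 9]
Step 4: flows [0->1,2->0] -> levels [5 5 8]

Answer: 5 5 8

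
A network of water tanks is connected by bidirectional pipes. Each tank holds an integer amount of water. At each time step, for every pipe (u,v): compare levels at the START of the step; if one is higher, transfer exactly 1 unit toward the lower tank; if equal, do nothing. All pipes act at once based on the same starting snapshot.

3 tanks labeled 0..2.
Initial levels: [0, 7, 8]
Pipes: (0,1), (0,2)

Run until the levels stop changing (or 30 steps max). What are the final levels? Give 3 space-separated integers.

Answer: 4 5 6

Derivation:
Step 1: flows [1->0,2->0] -> levels [2 6 7]
Step 2: flows [1->0,2->0] -> levels [4 5 6]
Step 3: flows [1->0,2->0] -> levels [6 4 5]
Step 4: flows [0->1,0->2] -> levels [4 5 6]
  -> period-2 cycle: step 4 state = step 2 state; never stabilizes
  -> state at step 30: (30-2) mod 2 = 0, same as step 2 -> [4 5 6]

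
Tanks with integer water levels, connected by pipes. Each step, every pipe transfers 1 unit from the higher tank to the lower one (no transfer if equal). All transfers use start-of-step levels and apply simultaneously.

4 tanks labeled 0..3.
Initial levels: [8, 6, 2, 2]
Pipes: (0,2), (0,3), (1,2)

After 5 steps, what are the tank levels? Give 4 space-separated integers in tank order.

Step 1: flows [0->2,0->3,1->2] -> levels [6 5 4 3]
Step 2: flows [0->2,0->3,1->2] -> levels [4 4 6 4]
Step 3: flows [2->0,0=3,2->1] -> levels [5 5 4 4]
Step 4: flows [0->2,0->3,1->2] -> levels [3 4 6 5]
Step 5: flows [2->0,3->0,2->1] -> levels [5 5 4 4]

Answer: 5 5 4 4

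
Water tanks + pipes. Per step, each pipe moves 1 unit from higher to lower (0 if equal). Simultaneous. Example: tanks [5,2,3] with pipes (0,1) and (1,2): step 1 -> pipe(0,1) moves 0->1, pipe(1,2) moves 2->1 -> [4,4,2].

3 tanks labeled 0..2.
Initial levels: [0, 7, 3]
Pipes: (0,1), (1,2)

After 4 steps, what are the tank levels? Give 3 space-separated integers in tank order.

Answer: 3 4 3

Derivation:
Step 1: flows [1->0,1->2] -> levels [1 5 4]
Step 2: flows [1->0,1->2] -> levels [2 3 5]
Step 3: flows [1->0,2->1] -> levels [3 3 4]
Step 4: flows [0=1,2->1] -> levels [3 4 3]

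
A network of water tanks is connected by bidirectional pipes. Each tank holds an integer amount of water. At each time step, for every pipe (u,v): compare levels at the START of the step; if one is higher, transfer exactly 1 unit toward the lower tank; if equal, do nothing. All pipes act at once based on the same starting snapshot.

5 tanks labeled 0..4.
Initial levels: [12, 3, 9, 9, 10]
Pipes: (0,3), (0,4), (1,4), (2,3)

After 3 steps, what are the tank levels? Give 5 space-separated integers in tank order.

Step 1: flows [0->3,0->4,4->1,2=3] -> levels [10 4 9 10 10]
Step 2: flows [0=3,0=4,4->1,3->2] -> levels [10 5 10 9 9]
Step 3: flows [0->3,0->4,4->1,2->3] -> levels [8 6 9 11 9]

Answer: 8 6 9 11 9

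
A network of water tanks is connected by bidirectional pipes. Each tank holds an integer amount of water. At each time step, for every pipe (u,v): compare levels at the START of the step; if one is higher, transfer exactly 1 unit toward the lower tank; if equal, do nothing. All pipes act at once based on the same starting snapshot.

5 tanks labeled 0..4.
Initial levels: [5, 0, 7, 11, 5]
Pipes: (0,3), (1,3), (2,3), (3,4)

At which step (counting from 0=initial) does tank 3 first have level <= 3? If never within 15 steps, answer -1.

Step 1: flows [3->0,3->1,3->2,3->4] -> levels [6 1 8 7 6]
Step 2: flows [3->0,3->1,2->3,3->4] -> levels [7 2 7 5 7]
Step 3: flows [0->3,3->1,2->3,4->3] -> levels [6 3 6 7 6]
Step 4: flows [3->0,3->1,3->2,3->4] -> levels [7 4 7 3 7]
Tank 3 first reaches <=3 at step 4

Answer: 4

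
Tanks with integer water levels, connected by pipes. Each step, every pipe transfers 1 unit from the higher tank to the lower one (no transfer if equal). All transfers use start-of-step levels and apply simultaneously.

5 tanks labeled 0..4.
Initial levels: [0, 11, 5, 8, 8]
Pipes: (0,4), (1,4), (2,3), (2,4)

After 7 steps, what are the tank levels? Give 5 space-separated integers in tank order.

Step 1: flows [4->0,1->4,3->2,4->2] -> levels [1 10 7 7 7]
Step 2: flows [4->0,1->4,2=3,2=4] -> levels [2 9 7 7 7]
Step 3: flows [4->0,1->4,2=3,2=4] -> levels [3 8 7 7 7]
Step 4: flows [4->0,1->4,2=3,2=4] -> levels [4 7 7 7 7]
Step 5: flows [4->0,1=4,2=3,2=4] -> levels [5 7 7 7 6]
Step 6: flows [4->0,1->4,2=3,2->4] -> levels [6 6 6 7 7]
Step 7: flows [4->0,4->1,3->2,4->2] -> levels [7 7 8 6 4]

Answer: 7 7 8 6 4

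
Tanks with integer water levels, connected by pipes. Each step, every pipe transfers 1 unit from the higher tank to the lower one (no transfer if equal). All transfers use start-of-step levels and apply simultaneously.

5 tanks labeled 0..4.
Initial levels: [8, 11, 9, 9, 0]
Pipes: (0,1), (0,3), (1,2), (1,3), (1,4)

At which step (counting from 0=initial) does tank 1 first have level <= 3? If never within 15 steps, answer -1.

Answer: -1

Derivation:
Step 1: flows [1->0,3->0,1->2,1->3,1->4] -> levels [10 7 10 9 1]
Step 2: flows [0->1,0->3,2->1,3->1,1->4] -> levels [8 9 9 9 2]
Step 3: flows [1->0,3->0,1=2,1=3,1->4] -> levels [10 7 9 8 3]
Step 4: flows [0->1,0->3,2->1,3->1,1->4] -> levels [8 9 8 8 4]
Step 5: flows [1->0,0=3,1->2,1->3,1->4] -> levels [9 5 9 9 5]
Step 6: flows [0->1,0=3,2->1,3->1,1=4] -> levels [8 8 8 8 5]
Step 7: flows [0=1,0=3,1=2,1=3,1->4] -> levels [8 7 8 8 6]
Step 8: flows [0->1,0=3,2->1,3->1,1->4] -> levels [7 9 7 7 7]
Step 9: flows [1->0,0=3,1->2,1->3,1->4] -> levels [8 5 8 8 8]
Step 10: flows [0->1,0=3,2->1,3->1,4->1] -> levels [7 9 7 7 7]
  -> period-2 cycle (repeats step 8); tank 1 never drops to <=3
Tank 1 never reaches <=3 within 15 steps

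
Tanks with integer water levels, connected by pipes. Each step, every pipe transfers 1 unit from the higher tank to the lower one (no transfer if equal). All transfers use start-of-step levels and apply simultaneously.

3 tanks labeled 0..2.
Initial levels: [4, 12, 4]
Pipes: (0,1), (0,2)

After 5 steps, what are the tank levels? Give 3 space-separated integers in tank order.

Answer: 7 7 6

Derivation:
Step 1: flows [1->0,0=2] -> levels [5 11 4]
Step 2: flows [1->0,0->2] -> levels [5 10 5]
Step 3: flows [1->0,0=2] -> levels [6 9 5]
Step 4: flows [1->0,0->2] -> levels [6 8 6]
Step 5: flows [1->0,0=2] -> levels [7 7 6]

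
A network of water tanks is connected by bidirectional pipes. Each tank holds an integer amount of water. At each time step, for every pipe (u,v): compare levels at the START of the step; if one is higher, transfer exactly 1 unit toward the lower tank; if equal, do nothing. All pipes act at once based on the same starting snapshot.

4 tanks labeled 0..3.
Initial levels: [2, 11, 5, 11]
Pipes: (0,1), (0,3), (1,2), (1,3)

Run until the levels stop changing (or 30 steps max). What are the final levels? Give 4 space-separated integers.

Answer: 6 9 7 7

Derivation:
Step 1: flows [1->0,3->0,1->2,1=3] -> levels [4 9 6 10]
Step 2: flows [1->0,3->0,1->2,3->1] -> levels [6 8 7 8]
Step 3: flows [1->0,3->0,1->2,1=3] -> levels [8 6 8 7]
Step 4: flows [0->1,0->3,2->1,3->1] -> levels [6 9 7 7]
Step 5: flows [1->0,3->0,1->2,1->3] -> levels [8 6 8 7]
  -> period-2 cycle: step 5 state = step 3 state; never stabilizes
  -> state at step 30: (30-3) mod 2 = 1, same as step 4 -> [6 9 7 7]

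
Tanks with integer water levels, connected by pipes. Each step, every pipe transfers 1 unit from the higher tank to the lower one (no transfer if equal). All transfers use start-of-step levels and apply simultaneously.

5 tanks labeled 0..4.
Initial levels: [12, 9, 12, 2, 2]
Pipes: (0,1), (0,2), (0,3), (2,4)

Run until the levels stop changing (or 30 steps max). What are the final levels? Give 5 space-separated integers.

Step 1: flows [0->1,0=2,0->3,2->4] -> levels [10 10 11 3 3]
Step 2: flows [0=1,2->0,0->3,2->4] -> levels [10 10 9 4 4]
Step 3: flows [0=1,0->2,0->3,2->4] -> levels [8 10 9 5 5]
Step 4: flows [1->0,2->0,0->3,2->4] -> levels [9 9 7 6 6]
Step 5: flows [0=1,0->2,0->3,2->4] -> levels [7 9 7 7 7]
Step 6: flows [1->0,0=2,0=3,2=4] -> levels [8 8 7 7 7]
Step 7: flows [0=1,0->2,0->3,2=4] -> levels [6 8 8 8 7]
Step 8: flows [1->0,2->0,3->0,2->4] -> levels [9 7 6 7 8]
Step 9: flows [0->1,0->2,0->3,4->2] -> levels [6 8 8 8 7]
  -> period-2 cycle: step 9 state = step 7 state; never stabilizes
  -> state at step 30: (30-7) mod 2 = 1, same as step 8 -> [9 7 6 7 8]

Answer: 9 7 6 7 8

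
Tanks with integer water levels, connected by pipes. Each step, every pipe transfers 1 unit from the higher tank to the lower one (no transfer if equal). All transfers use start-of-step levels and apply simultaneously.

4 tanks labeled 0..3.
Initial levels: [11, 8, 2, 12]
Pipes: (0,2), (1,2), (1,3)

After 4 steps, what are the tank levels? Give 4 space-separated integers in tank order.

Answer: 8 9 8 8

Derivation:
Step 1: flows [0->2,1->2,3->1] -> levels [10 8 4 11]
Step 2: flows [0->2,1->2,3->1] -> levels [9 8 6 10]
Step 3: flows [0->2,1->2,3->1] -> levels [8 8 8 9]
Step 4: flows [0=2,1=2,3->1] -> levels [8 9 8 8]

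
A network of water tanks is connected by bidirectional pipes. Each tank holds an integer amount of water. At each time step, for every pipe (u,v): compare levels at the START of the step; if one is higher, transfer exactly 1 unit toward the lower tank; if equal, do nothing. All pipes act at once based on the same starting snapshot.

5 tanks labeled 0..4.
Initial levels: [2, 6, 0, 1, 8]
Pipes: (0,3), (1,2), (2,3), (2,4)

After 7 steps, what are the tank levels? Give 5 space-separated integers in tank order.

Step 1: flows [0->3,1->2,3->2,4->2] -> levels [1 5 3 1 7]
Step 2: flows [0=3,1->2,2->3,4->2] -> levels [1 4 4 2 6]
Step 3: flows [3->0,1=2,2->3,4->2] -> levels [2 4 4 2 5]
Step 4: flows [0=3,1=2,2->3,4->2] -> levels [2 4 4 3 4]
Step 5: flows [3->0,1=2,2->3,2=4] -> levels [3 4 3 3 4]
Step 6: flows [0=3,1->2,2=3,4->2] -> levels [3 3 5 3 3]
Step 7: flows [0=3,2->1,2->3,2->4] -> levels [3 4 2 4 4]

Answer: 3 4 2 4 4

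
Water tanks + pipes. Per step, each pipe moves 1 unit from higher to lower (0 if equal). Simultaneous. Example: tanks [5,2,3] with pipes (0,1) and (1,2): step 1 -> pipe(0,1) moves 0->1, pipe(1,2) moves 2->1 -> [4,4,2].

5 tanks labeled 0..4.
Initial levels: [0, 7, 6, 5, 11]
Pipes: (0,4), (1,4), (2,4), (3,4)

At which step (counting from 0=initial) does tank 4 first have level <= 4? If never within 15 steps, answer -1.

Step 1: flows [4->0,4->1,4->2,4->3] -> levels [1 8 7 6 7]
Step 2: flows [4->0,1->4,2=4,4->3] -> levels [2 7 7 7 6]
Step 3: flows [4->0,1->4,2->4,3->4] -> levels [3 6 6 6 8]
Step 4: flows [4->0,4->1,4->2,4->3] -> levels [4 7 7 7 4]
Tank 4 first reaches <=4 at step 4

Answer: 4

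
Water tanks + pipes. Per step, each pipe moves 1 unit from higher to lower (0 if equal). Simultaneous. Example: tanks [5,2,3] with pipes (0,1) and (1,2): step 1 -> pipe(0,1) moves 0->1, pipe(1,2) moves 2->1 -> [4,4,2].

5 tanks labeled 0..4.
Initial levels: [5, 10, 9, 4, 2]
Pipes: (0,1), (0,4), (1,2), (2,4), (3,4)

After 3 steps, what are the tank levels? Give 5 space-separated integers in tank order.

Step 1: flows [1->0,0->4,1->2,2->4,3->4] -> levels [5 8 9 3 5]
Step 2: flows [1->0,0=4,2->1,2->4,4->3] -> levels [6 8 7 4 5]
Step 3: flows [1->0,0->4,1->2,2->4,4->3] -> levels [6 6 7 5 6]

Answer: 6 6 7 5 6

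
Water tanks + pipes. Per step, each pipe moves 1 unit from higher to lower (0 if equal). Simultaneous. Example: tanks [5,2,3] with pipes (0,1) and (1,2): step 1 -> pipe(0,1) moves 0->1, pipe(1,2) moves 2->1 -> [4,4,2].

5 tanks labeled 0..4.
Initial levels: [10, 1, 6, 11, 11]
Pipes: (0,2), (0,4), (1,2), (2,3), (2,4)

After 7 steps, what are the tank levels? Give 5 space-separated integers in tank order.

Answer: 8 6 10 8 7

Derivation:
Step 1: flows [0->2,4->0,2->1,3->2,4->2] -> levels [10 2 8 10 9]
Step 2: flows [0->2,0->4,2->1,3->2,4->2] -> levels [8 3 10 9 9]
Step 3: flows [2->0,4->0,2->1,2->3,2->4] -> levels [10 4 6 10 9]
Step 4: flows [0->2,0->4,2->1,3->2,4->2] -> levels [8 5 8 9 9]
Step 5: flows [0=2,4->0,2->1,3->2,4->2] -> levels [9 6 9 8 7]
Step 6: flows [0=2,0->4,2->1,2->3,2->4] -> levels [8 7 6 9 9]
Step 7: flows [0->2,4->0,1->2,3->2,4->2] -> levels [8 6 10 8 7]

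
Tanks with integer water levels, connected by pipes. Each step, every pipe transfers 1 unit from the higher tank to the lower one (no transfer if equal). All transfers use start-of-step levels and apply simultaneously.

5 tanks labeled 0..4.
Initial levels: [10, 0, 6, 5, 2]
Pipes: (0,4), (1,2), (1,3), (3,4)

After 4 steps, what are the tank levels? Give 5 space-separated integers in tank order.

Answer: 6 5 3 3 6

Derivation:
Step 1: flows [0->4,2->1,3->1,3->4] -> levels [9 2 5 3 4]
Step 2: flows [0->4,2->1,3->1,4->3] -> levels [8 4 4 3 4]
Step 3: flows [0->4,1=2,1->3,4->3] -> levels [7 3 4 5 4]
Step 4: flows [0->4,2->1,3->1,3->4] -> levels [6 5 3 3 6]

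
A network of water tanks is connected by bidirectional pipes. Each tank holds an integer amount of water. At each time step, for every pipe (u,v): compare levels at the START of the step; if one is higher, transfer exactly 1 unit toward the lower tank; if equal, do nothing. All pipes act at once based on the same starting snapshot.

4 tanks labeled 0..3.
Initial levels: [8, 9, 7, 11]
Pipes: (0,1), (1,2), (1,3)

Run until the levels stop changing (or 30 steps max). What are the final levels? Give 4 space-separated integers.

Step 1: flows [1->0,1->2,3->1] -> levels [9 8 8 10]
Step 2: flows [0->1,1=2,3->1] -> levels [8 10 8 9]
Step 3: flows [1->0,1->2,1->3] -> levels [9 7 9 10]
Step 4: flows [0->1,2->1,3->1] -> levels [8 10 8 9]
  -> period-2 cycle: step 4 state = step 2 state; never stabilizes
  -> state at step 30: (30-2) mod 2 = 0, same as step 2 -> [8 10 8 9]

Answer: 8 10 8 9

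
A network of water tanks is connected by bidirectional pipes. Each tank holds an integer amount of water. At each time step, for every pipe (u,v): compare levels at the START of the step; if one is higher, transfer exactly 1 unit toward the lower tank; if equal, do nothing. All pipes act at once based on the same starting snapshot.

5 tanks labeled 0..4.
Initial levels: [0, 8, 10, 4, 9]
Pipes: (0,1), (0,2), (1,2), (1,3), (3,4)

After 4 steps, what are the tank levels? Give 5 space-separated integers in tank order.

Step 1: flows [1->0,2->0,2->1,1->3,4->3] -> levels [2 7 8 6 8]
Step 2: flows [1->0,2->0,2->1,1->3,4->3] -> levels [4 6 6 8 7]
Step 3: flows [1->0,2->0,1=2,3->1,3->4] -> levels [6 6 5 6 8]
Step 4: flows [0=1,0->2,1->2,1=3,4->3] -> levels [5 5 7 7 7]

Answer: 5 5 7 7 7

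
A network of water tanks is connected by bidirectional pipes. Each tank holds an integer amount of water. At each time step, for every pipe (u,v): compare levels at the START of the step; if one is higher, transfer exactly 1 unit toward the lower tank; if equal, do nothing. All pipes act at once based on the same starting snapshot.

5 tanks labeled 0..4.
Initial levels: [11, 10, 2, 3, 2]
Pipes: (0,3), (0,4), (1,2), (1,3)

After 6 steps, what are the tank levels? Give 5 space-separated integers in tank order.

Answer: 5 5 6 6 6

Derivation:
Step 1: flows [0->3,0->4,1->2,1->3] -> levels [9 8 3 5 3]
Step 2: flows [0->3,0->4,1->2,1->3] -> levels [7 6 4 7 4]
Step 3: flows [0=3,0->4,1->2,3->1] -> levels [6 6 5 6 5]
Step 4: flows [0=3,0->4,1->2,1=3] -> levels [5 5 6 6 6]
Step 5: flows [3->0,4->0,2->1,3->1] -> levels [7 7 5 4 5]
Step 6: flows [0->3,0->4,1->2,1->3] -> levels [5 5 6 6 6]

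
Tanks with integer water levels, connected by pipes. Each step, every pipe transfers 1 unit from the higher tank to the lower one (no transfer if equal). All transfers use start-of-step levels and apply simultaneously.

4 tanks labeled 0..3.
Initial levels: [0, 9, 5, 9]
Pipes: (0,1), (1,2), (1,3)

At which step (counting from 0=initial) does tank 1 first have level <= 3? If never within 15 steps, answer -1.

Step 1: flows [1->0,1->2,1=3] -> levels [1 7 6 9]
Step 2: flows [1->0,1->2,3->1] -> levels [2 6 7 8]
Step 3: flows [1->0,2->1,3->1] -> levels [3 7 6 7]
Step 4: flows [1->0,1->2,1=3] -> levels [4 5 7 7]
Step 5: flows [1->0,2->1,3->1] -> levels [5 6 6 6]
Step 6: flows [1->0,1=2,1=3] -> levels [6 5 6 6]
Step 7: flows [0->1,2->1,3->1] -> levels [5 8 5 5]
Step 8: flows [1->0,1->2,1->3] -> levels [6 5 6 6]
  -> period-2 cycle (repeats step 6); tank 1 never drops to <=3
Tank 1 never reaches <=3 within 15 steps

Answer: -1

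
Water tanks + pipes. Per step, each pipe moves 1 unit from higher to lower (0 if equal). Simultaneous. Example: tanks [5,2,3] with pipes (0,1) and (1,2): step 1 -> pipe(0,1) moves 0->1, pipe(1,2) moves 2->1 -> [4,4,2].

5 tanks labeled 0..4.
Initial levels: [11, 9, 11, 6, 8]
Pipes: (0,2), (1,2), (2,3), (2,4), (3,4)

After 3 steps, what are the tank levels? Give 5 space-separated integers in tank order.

Step 1: flows [0=2,2->1,2->3,2->4,4->3] -> levels [11 10 8 8 8]
Step 2: flows [0->2,1->2,2=3,2=4,3=4] -> levels [10 9 10 8 8]
Step 3: flows [0=2,2->1,2->3,2->4,3=4] -> levels [10 10 7 9 9]

Answer: 10 10 7 9 9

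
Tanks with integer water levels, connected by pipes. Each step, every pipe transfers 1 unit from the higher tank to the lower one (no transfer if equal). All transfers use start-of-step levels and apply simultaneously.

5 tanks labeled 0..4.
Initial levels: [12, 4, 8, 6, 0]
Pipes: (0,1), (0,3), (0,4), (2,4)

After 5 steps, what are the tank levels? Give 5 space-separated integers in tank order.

Step 1: flows [0->1,0->3,0->4,2->4] -> levels [9 5 7 7 2]
Step 2: flows [0->1,0->3,0->4,2->4] -> levels [6 6 6 8 4]
Step 3: flows [0=1,3->0,0->4,2->4] -> levels [6 6 5 7 6]
Step 4: flows [0=1,3->0,0=4,4->2] -> levels [7 6 6 6 5]
Step 5: flows [0->1,0->3,0->4,2->4] -> levels [4 7 5 7 7]

Answer: 4 7 5 7 7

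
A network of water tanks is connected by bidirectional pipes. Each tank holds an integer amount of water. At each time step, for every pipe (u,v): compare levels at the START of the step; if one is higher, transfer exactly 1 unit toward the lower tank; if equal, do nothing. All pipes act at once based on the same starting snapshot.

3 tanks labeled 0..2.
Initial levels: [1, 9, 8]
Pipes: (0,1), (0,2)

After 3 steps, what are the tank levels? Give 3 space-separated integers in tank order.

Answer: 7 6 5

Derivation:
Step 1: flows [1->0,2->0] -> levels [3 8 7]
Step 2: flows [1->0,2->0] -> levels [5 7 6]
Step 3: flows [1->0,2->0] -> levels [7 6 5]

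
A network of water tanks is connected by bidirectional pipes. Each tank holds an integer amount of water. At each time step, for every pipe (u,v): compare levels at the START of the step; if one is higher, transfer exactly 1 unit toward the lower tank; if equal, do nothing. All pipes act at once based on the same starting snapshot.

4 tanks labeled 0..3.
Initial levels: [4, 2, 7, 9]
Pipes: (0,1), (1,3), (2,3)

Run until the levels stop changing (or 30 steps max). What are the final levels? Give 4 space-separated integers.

Step 1: flows [0->1,3->1,3->2] -> levels [3 4 8 7]
Step 2: flows [1->0,3->1,2->3] -> levels [4 4 7 7]
Step 3: flows [0=1,3->1,2=3] -> levels [4 5 7 6]
Step 4: flows [1->0,3->1,2->3] -> levels [5 5 6 6]
Step 5: flows [0=1,3->1,2=3] -> levels [5 6 6 5]
Step 6: flows [1->0,1->3,2->3] -> levels [6 4 5 7]
Step 7: flows [0->1,3->1,3->2] -> levels [5 6 6 5]
  -> period-2 cycle: step 7 state = step 5 state; never stabilizes
  -> state at step 30: (30-5) mod 2 = 1, same as step 6 -> [6 4 5 7]

Answer: 6 4 5 7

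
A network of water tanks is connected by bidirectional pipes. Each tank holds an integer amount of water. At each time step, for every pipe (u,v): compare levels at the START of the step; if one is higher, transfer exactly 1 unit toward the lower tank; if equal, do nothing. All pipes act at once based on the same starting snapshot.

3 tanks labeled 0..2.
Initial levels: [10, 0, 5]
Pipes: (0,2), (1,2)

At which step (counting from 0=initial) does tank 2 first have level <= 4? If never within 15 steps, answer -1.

Answer: -1

Derivation:
Step 1: flows [0->2,2->1] -> levels [9 1 5]
Step 2: flows [0->2,2->1] -> levels [8 2 5]
Step 3: flows [0->2,2->1] -> levels [7 3 5]
Step 4: flows [0->2,2->1] -> levels [6 4 5]
Step 5: flows [0->2,2->1] -> levels [5 5 5]
Step 6: flows [0=2,1=2] -> levels [5 5 5]
  -> stable; tank 2 stays at 5 > 4
Tank 2 never reaches <=4 within 15 steps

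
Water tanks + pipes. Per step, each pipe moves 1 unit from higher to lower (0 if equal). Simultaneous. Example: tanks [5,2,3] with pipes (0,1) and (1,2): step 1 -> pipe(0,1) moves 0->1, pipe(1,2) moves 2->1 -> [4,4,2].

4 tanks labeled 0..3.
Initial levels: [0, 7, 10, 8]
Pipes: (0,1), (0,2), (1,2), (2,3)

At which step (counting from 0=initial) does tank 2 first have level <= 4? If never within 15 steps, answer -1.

Step 1: flows [1->0,2->0,2->1,2->3] -> levels [2 7 7 9]
Step 2: flows [1->0,2->0,1=2,3->2] -> levels [4 6 7 8]
Step 3: flows [1->0,2->0,2->1,3->2] -> levels [6 6 6 7]
Step 4: flows [0=1,0=2,1=2,3->2] -> levels [6 6 7 6]
Step 5: flows [0=1,2->0,2->1,2->3] -> levels [7 7 4 7]
Tank 2 first reaches <=4 at step 5

Answer: 5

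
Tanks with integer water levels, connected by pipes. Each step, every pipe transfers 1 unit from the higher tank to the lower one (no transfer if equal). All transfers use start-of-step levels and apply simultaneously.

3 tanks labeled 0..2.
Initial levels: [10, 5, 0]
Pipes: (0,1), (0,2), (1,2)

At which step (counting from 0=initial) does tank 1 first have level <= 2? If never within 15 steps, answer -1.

Answer: -1

Derivation:
Step 1: flows [0->1,0->2,1->2] -> levels [8 5 2]
Step 2: flows [0->1,0->2,1->2] -> levels [6 5 4]
Step 3: flows [0->1,0->2,1->2] -> levels [4 5 6]
Step 4: flows [1->0,2->0,2->1] -> levels [6 5 4]
  -> period-2 cycle (repeats step 2); tank 1 never drops to <=2
Tank 1 never reaches <=2 within 15 steps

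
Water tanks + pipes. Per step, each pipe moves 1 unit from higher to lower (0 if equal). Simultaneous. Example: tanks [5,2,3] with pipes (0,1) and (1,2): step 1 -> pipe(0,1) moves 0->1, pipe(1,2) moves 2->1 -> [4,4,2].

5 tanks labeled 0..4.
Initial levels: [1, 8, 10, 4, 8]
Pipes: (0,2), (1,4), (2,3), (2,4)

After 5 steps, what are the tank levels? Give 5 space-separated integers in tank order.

Answer: 6 7 6 6 6

Derivation:
Step 1: flows [2->0,1=4,2->3,2->4] -> levels [2 8 7 5 9]
Step 2: flows [2->0,4->1,2->3,4->2] -> levels [3 9 6 6 7]
Step 3: flows [2->0,1->4,2=3,4->2] -> levels [4 8 6 6 7]
Step 4: flows [2->0,1->4,2=3,4->2] -> levels [5 7 6 6 7]
Step 5: flows [2->0,1=4,2=3,4->2] -> levels [6 7 6 6 6]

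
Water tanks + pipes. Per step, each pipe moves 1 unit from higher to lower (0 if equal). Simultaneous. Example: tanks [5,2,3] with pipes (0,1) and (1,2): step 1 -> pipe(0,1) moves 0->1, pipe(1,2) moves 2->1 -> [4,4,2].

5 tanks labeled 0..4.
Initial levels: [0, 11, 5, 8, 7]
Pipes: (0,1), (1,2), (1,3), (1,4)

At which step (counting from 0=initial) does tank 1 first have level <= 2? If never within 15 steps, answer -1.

Step 1: flows [1->0,1->2,1->3,1->4] -> levels [1 7 6 9 8]
Step 2: flows [1->0,1->2,3->1,4->1] -> levels [2 7 7 8 7]
Step 3: flows [1->0,1=2,3->1,1=4] -> levels [3 7 7 7 7]
Step 4: flows [1->0,1=2,1=3,1=4] -> levels [4 6 7 7 7]
Step 5: flows [1->0,2->1,3->1,4->1] -> levels [5 8 6 6 6]
Step 6: flows [1->0,1->2,1->3,1->4] -> levels [6 4 7 7 7]
Step 7: flows [0->1,2->1,3->1,4->1] -> levels [5 8 6 6 6]
  -> period-2 cycle (repeats step 5); tank 1 never drops to <=2
Tank 1 never reaches <=2 within 15 steps

Answer: -1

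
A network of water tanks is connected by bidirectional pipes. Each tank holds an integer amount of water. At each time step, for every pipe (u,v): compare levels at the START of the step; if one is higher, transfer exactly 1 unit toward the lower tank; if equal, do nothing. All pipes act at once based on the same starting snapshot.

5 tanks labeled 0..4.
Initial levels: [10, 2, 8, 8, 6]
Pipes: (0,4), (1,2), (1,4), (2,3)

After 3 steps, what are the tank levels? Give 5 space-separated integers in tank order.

Step 1: flows [0->4,2->1,4->1,2=3] -> levels [9 4 7 8 6]
Step 2: flows [0->4,2->1,4->1,3->2] -> levels [8 6 7 7 6]
Step 3: flows [0->4,2->1,1=4,2=3] -> levels [7 7 6 7 7]

Answer: 7 7 6 7 7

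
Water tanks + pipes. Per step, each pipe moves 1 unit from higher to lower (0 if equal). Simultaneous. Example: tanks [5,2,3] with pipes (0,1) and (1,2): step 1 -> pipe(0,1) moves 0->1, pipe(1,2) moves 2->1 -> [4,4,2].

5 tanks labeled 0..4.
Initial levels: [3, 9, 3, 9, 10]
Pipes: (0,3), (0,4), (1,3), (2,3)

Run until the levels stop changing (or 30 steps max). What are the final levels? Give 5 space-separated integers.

Answer: 8 7 7 6 6

Derivation:
Step 1: flows [3->0,4->0,1=3,3->2] -> levels [5 9 4 7 9]
Step 2: flows [3->0,4->0,1->3,3->2] -> levels [7 8 5 6 8]
Step 3: flows [0->3,4->0,1->3,3->2] -> levels [7 7 6 7 7]
Step 4: flows [0=3,0=4,1=3,3->2] -> levels [7 7 7 6 7]
Step 5: flows [0->3,0=4,1->3,2->3] -> levels [6 6 6 9 7]
Step 6: flows [3->0,4->0,3->1,3->2] -> levels [8 7 7 6 6]
Step 7: flows [0->3,0->4,1->3,2->3] -> levels [6 6 6 9 7]
  -> period-2 cycle: step 7 state = step 5 state; never stabilizes
  -> state at step 30: (30-5) mod 2 = 1, same as step 6 -> [8 7 7 6 6]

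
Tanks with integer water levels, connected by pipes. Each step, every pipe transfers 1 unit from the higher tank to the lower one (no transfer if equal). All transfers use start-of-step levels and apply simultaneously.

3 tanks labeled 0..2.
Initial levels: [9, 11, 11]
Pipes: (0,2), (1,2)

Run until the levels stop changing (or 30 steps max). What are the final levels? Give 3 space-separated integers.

Answer: 10 10 11

Derivation:
Step 1: flows [2->0,1=2] -> levels [10 11 10]
Step 2: flows [0=2,1->2] -> levels [10 10 11]
Step 3: flows [2->0,2->1] -> levels [11 11 9]
Step 4: flows [0->2,1->2] -> levels [10 10 11]
  -> period-2 cycle: step 4 state = step 2 state; never stabilizes
  -> state at step 30: (30-2) mod 2 = 0, same as step 2 -> [10 10 11]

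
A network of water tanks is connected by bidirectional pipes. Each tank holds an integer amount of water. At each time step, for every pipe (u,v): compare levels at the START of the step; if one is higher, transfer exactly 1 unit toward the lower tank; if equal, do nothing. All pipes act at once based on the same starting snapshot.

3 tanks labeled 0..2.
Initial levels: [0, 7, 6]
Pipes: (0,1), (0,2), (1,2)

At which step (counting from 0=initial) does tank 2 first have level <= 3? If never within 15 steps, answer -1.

Step 1: flows [1->0,2->0,1->2] -> levels [2 5 6]
Step 2: flows [1->0,2->0,2->1] -> levels [4 5 4]
Step 3: flows [1->0,0=2,1->2] -> levels [5 3 5]
Step 4: flows [0->1,0=2,2->1] -> levels [4 5 4]
  -> period-2 cycle (repeats step 2); tank 2 never drops to <=3
Tank 2 never reaches <=3 within 15 steps

Answer: -1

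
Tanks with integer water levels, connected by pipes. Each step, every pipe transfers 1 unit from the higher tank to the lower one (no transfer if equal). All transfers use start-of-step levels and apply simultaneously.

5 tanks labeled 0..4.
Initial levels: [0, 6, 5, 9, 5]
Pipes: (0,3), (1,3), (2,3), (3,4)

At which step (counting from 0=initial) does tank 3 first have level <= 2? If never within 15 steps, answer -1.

Answer: -1

Derivation:
Step 1: flows [3->0,3->1,3->2,3->4] -> levels [1 7 6 5 6]
Step 2: flows [3->0,1->3,2->3,4->3] -> levels [2 6 5 7 5]
Step 3: flows [3->0,3->1,3->2,3->4] -> levels [3 7 6 3 6]
Step 4: flows [0=3,1->3,2->3,4->3] -> levels [3 6 5 6 5]
Step 5: flows [3->0,1=3,3->2,3->4] -> levels [4 6 6 3 6]
Step 6: flows [0->3,1->3,2->3,4->3] -> levels [3 5 5 7 5]
Step 7: flows [3->0,3->1,3->2,3->4] -> levels [4 6 6 3 6]
  -> period-2 cycle (repeats step 5); tank 3 never drops to <=2
Tank 3 never reaches <=2 within 15 steps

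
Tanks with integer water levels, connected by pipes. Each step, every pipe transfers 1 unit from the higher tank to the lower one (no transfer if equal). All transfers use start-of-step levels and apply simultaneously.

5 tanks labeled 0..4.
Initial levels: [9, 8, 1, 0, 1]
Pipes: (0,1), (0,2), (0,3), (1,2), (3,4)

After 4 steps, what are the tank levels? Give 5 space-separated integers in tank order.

Step 1: flows [0->1,0->2,0->3,1->2,4->3] -> levels [6 8 3 2 0]
Step 2: flows [1->0,0->2,0->3,1->2,3->4] -> levels [5 6 5 2 1]
Step 3: flows [1->0,0=2,0->3,1->2,3->4] -> levels [5 4 6 2 2]
Step 4: flows [0->1,2->0,0->3,2->1,3=4] -> levels [4 6 4 3 2]

Answer: 4 6 4 3 2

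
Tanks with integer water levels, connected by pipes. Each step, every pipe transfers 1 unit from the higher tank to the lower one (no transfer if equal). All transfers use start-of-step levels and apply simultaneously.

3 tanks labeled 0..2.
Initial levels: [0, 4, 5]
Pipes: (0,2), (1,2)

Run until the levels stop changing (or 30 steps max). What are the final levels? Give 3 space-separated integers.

Answer: 3 3 3

Derivation:
Step 1: flows [2->0,2->1] -> levels [1 5 3]
Step 2: flows [2->0,1->2] -> levels [2 4 3]
Step 3: flows [2->0,1->2] -> levels [3 3 3]
Step 4: flows [0=2,1=2] -> levels [3 3 3]
  -> stable (no change)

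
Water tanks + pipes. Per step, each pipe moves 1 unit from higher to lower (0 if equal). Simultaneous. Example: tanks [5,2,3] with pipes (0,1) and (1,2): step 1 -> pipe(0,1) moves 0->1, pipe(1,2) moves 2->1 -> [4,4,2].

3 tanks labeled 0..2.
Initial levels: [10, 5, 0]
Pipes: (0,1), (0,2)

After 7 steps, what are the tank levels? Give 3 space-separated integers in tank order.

Answer: 5 5 5

Derivation:
Step 1: flows [0->1,0->2] -> levels [8 6 1]
Step 2: flows [0->1,0->2] -> levels [6 7 2]
Step 3: flows [1->0,0->2] -> levels [6 6 3]
Step 4: flows [0=1,0->2] -> levels [5 6 4]
Step 5: flows [1->0,0->2] -> levels [5 5 5]
Step 6: flows [0=1,0=2] -> levels [5 5 5]
  -> stable; steps 7..7 unchanged -> [5 5 5]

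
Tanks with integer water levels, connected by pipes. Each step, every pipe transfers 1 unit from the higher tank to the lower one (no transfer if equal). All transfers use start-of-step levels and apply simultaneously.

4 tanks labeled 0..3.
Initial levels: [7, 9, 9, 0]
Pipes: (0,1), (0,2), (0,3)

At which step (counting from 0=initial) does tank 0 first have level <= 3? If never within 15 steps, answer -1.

Answer: -1

Derivation:
Step 1: flows [1->0,2->0,0->3] -> levels [8 8 8 1]
Step 2: flows [0=1,0=2,0->3] -> levels [7 8 8 2]
Step 3: flows [1->0,2->0,0->3] -> levels [8 7 7 3]
Step 4: flows [0->1,0->2,0->3] -> levels [5 8 8 4]
Step 5: flows [1->0,2->0,0->3] -> levels [6 7 7 5]
Step 6: flows [1->0,2->0,0->3] -> levels [7 6 6 6]
Step 7: flows [0->1,0->2,0->3] -> levels [4 7 7 7]
Step 8: flows [1->0,2->0,3->0] -> levels [7 6 6 6]
  -> period-2 cycle (repeats step 6); tank 0 never drops to <=3
Tank 0 never reaches <=3 within 15 steps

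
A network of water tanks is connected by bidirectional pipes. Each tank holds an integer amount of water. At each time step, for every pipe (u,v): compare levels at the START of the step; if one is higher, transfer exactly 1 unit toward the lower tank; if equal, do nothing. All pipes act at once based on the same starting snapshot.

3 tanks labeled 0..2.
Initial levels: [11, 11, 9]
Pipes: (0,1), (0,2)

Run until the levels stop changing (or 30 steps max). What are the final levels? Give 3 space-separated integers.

Answer: 11 10 10

Derivation:
Step 1: flows [0=1,0->2] -> levels [10 11 10]
Step 2: flows [1->0,0=2] -> levels [11 10 10]
Step 3: flows [0->1,0->2] -> levels [9 11 11]
Step 4: flows [1->0,2->0] -> levels [11 10 10]
  -> period-2 cycle: step 4 state = step 2 state; never stabilizes
  -> state at step 30: (30-2) mod 2 = 0, same as step 2 -> [11 10 10]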